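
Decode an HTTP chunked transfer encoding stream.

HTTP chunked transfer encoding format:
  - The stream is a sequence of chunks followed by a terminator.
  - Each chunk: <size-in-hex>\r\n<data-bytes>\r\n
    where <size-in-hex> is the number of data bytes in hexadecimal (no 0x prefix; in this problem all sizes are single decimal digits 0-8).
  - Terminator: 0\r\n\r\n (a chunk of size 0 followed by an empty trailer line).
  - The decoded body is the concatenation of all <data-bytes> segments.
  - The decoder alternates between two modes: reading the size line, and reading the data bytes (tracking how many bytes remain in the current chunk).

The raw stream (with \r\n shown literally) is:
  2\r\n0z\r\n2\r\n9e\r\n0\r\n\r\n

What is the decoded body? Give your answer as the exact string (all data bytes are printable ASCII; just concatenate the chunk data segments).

Answer: 0z9e

Derivation:
Chunk 1: stream[0..1]='2' size=0x2=2, data at stream[3..5]='0z' -> body[0..2], body so far='0z'
Chunk 2: stream[7..8]='2' size=0x2=2, data at stream[10..12]='9e' -> body[2..4], body so far='0z9e'
Chunk 3: stream[14..15]='0' size=0 (terminator). Final body='0z9e' (4 bytes)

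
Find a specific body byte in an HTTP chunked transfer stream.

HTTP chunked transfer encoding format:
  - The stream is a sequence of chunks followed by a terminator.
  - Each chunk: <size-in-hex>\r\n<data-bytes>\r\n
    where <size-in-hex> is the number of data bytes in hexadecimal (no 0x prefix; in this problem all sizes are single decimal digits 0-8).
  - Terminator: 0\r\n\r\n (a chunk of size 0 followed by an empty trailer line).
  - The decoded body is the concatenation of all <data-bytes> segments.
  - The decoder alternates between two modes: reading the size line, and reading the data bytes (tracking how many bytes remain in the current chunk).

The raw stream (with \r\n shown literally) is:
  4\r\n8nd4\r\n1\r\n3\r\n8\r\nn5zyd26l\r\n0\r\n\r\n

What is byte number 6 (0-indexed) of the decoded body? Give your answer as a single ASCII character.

Answer: 5

Derivation:
Chunk 1: stream[0..1]='4' size=0x4=4, data at stream[3..7]='8nd4' -> body[0..4], body so far='8nd4'
Chunk 2: stream[9..10]='1' size=0x1=1, data at stream[12..13]='3' -> body[4..5], body so far='8nd43'
Chunk 3: stream[15..16]='8' size=0x8=8, data at stream[18..26]='n5zyd26l' -> body[5..13], body so far='8nd43n5zyd26l'
Chunk 4: stream[28..29]='0' size=0 (terminator). Final body='8nd43n5zyd26l' (13 bytes)
Body byte 6 = '5'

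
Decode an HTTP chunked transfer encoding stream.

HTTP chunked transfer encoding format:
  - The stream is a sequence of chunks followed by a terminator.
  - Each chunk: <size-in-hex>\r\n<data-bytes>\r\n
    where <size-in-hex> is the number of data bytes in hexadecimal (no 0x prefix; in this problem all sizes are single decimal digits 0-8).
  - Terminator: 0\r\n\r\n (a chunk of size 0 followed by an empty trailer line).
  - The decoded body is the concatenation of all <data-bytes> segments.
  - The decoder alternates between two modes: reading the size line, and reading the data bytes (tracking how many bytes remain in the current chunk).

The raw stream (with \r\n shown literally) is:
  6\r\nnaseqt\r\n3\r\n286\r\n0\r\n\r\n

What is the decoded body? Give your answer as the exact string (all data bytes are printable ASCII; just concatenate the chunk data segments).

Chunk 1: stream[0..1]='6' size=0x6=6, data at stream[3..9]='naseqt' -> body[0..6], body so far='naseqt'
Chunk 2: stream[11..12]='3' size=0x3=3, data at stream[14..17]='286' -> body[6..9], body so far='naseqt286'
Chunk 3: stream[19..20]='0' size=0 (terminator). Final body='naseqt286' (9 bytes)

Answer: naseqt286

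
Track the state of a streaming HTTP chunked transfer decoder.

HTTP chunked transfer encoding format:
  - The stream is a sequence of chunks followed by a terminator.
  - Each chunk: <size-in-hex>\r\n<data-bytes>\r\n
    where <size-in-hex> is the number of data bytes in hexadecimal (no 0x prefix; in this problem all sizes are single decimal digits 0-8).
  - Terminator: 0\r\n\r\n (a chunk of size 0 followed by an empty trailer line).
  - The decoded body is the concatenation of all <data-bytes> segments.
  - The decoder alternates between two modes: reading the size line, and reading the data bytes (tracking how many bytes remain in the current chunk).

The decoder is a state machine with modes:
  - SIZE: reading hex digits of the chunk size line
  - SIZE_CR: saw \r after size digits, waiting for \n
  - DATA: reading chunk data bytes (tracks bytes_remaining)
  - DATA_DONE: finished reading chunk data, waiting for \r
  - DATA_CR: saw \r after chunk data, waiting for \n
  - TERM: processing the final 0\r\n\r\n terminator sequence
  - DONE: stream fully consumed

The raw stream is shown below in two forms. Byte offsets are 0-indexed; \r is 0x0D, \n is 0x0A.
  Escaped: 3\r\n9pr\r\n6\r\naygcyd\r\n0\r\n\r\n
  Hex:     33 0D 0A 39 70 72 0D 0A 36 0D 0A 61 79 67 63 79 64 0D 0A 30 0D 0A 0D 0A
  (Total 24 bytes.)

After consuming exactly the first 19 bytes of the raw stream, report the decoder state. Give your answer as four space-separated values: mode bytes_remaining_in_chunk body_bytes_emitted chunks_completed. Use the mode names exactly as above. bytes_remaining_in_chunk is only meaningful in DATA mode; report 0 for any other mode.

Answer: SIZE 0 9 2

Derivation:
Byte 0 = '3': mode=SIZE remaining=0 emitted=0 chunks_done=0
Byte 1 = 0x0D: mode=SIZE_CR remaining=0 emitted=0 chunks_done=0
Byte 2 = 0x0A: mode=DATA remaining=3 emitted=0 chunks_done=0
Byte 3 = '9': mode=DATA remaining=2 emitted=1 chunks_done=0
Byte 4 = 'p': mode=DATA remaining=1 emitted=2 chunks_done=0
Byte 5 = 'r': mode=DATA_DONE remaining=0 emitted=3 chunks_done=0
Byte 6 = 0x0D: mode=DATA_CR remaining=0 emitted=3 chunks_done=0
Byte 7 = 0x0A: mode=SIZE remaining=0 emitted=3 chunks_done=1
Byte 8 = '6': mode=SIZE remaining=0 emitted=3 chunks_done=1
Byte 9 = 0x0D: mode=SIZE_CR remaining=0 emitted=3 chunks_done=1
Byte 10 = 0x0A: mode=DATA remaining=6 emitted=3 chunks_done=1
Byte 11 = 'a': mode=DATA remaining=5 emitted=4 chunks_done=1
Byte 12 = 'y': mode=DATA remaining=4 emitted=5 chunks_done=1
Byte 13 = 'g': mode=DATA remaining=3 emitted=6 chunks_done=1
Byte 14 = 'c': mode=DATA remaining=2 emitted=7 chunks_done=1
Byte 15 = 'y': mode=DATA remaining=1 emitted=8 chunks_done=1
Byte 16 = 'd': mode=DATA_DONE remaining=0 emitted=9 chunks_done=1
Byte 17 = 0x0D: mode=DATA_CR remaining=0 emitted=9 chunks_done=1
Byte 18 = 0x0A: mode=SIZE remaining=0 emitted=9 chunks_done=2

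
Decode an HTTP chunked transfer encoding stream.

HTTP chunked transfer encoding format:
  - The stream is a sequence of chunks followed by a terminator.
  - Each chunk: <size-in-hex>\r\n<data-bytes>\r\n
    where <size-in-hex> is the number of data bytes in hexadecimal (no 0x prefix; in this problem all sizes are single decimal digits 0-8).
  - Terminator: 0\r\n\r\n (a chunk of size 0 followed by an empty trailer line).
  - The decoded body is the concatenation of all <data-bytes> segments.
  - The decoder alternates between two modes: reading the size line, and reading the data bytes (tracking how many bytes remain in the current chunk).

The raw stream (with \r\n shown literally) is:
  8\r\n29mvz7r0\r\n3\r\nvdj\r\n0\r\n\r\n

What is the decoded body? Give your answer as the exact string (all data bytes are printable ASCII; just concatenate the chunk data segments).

Answer: 29mvz7r0vdj

Derivation:
Chunk 1: stream[0..1]='8' size=0x8=8, data at stream[3..11]='29mvz7r0' -> body[0..8], body so far='29mvz7r0'
Chunk 2: stream[13..14]='3' size=0x3=3, data at stream[16..19]='vdj' -> body[8..11], body so far='29mvz7r0vdj'
Chunk 3: stream[21..22]='0' size=0 (terminator). Final body='29mvz7r0vdj' (11 bytes)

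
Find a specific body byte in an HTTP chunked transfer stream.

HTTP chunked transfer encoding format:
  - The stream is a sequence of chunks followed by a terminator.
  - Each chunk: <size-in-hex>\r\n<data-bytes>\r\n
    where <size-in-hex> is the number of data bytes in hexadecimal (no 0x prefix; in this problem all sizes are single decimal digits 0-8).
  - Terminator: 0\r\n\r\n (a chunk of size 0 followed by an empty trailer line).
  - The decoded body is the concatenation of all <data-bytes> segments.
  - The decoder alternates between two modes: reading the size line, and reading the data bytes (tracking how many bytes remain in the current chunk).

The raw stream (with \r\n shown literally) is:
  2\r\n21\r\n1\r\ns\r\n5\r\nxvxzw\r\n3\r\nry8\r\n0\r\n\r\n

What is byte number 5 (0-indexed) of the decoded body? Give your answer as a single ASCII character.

Chunk 1: stream[0..1]='2' size=0x2=2, data at stream[3..5]='21' -> body[0..2], body so far='21'
Chunk 2: stream[7..8]='1' size=0x1=1, data at stream[10..11]='s' -> body[2..3], body so far='21s'
Chunk 3: stream[13..14]='5' size=0x5=5, data at stream[16..21]='xvxzw' -> body[3..8], body so far='21sxvxzw'
Chunk 4: stream[23..24]='3' size=0x3=3, data at stream[26..29]='ry8' -> body[8..11], body so far='21sxvxzwry8'
Chunk 5: stream[31..32]='0' size=0 (terminator). Final body='21sxvxzwry8' (11 bytes)
Body byte 5 = 'x'

Answer: x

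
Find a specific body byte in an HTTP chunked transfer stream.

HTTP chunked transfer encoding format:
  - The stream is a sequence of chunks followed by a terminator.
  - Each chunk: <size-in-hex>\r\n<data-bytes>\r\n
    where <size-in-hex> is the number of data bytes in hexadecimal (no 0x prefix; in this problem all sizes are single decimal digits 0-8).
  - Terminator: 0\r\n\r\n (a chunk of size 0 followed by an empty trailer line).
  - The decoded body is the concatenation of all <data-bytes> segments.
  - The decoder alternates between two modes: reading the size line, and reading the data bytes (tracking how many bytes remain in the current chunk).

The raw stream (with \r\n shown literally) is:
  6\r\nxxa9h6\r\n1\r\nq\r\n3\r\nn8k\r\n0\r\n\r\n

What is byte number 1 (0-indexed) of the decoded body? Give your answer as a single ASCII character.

Chunk 1: stream[0..1]='6' size=0x6=6, data at stream[3..9]='xxa9h6' -> body[0..6], body so far='xxa9h6'
Chunk 2: stream[11..12]='1' size=0x1=1, data at stream[14..15]='q' -> body[6..7], body so far='xxa9h6q'
Chunk 3: stream[17..18]='3' size=0x3=3, data at stream[20..23]='n8k' -> body[7..10], body so far='xxa9h6qn8k'
Chunk 4: stream[25..26]='0' size=0 (terminator). Final body='xxa9h6qn8k' (10 bytes)
Body byte 1 = 'x'

Answer: x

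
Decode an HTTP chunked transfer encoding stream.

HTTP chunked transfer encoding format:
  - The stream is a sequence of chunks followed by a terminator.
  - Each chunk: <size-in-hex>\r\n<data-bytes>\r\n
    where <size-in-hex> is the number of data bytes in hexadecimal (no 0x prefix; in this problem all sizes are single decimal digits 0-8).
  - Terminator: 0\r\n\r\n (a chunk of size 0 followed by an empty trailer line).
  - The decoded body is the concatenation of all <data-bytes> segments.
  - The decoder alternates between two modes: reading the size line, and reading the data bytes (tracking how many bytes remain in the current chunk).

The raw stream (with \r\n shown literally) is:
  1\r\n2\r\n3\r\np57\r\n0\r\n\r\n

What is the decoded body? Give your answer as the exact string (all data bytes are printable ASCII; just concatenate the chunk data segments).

Chunk 1: stream[0..1]='1' size=0x1=1, data at stream[3..4]='2' -> body[0..1], body so far='2'
Chunk 2: stream[6..7]='3' size=0x3=3, data at stream[9..12]='p57' -> body[1..4], body so far='2p57'
Chunk 3: stream[14..15]='0' size=0 (terminator). Final body='2p57' (4 bytes)

Answer: 2p57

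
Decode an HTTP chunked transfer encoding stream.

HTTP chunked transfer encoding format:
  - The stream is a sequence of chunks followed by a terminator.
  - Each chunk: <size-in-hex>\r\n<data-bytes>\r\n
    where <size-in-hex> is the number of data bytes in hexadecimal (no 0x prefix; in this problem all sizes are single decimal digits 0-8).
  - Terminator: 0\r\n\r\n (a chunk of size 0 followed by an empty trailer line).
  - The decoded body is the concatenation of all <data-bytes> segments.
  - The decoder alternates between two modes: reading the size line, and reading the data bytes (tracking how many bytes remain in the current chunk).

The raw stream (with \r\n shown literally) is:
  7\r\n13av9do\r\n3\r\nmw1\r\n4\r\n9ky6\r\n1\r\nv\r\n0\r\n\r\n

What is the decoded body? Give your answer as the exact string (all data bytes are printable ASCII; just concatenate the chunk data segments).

Answer: 13av9domw19ky6v

Derivation:
Chunk 1: stream[0..1]='7' size=0x7=7, data at stream[3..10]='13av9do' -> body[0..7], body so far='13av9do'
Chunk 2: stream[12..13]='3' size=0x3=3, data at stream[15..18]='mw1' -> body[7..10], body so far='13av9domw1'
Chunk 3: stream[20..21]='4' size=0x4=4, data at stream[23..27]='9ky6' -> body[10..14], body so far='13av9domw19ky6'
Chunk 4: stream[29..30]='1' size=0x1=1, data at stream[32..33]='v' -> body[14..15], body so far='13av9domw19ky6v'
Chunk 5: stream[35..36]='0' size=0 (terminator). Final body='13av9domw19ky6v' (15 bytes)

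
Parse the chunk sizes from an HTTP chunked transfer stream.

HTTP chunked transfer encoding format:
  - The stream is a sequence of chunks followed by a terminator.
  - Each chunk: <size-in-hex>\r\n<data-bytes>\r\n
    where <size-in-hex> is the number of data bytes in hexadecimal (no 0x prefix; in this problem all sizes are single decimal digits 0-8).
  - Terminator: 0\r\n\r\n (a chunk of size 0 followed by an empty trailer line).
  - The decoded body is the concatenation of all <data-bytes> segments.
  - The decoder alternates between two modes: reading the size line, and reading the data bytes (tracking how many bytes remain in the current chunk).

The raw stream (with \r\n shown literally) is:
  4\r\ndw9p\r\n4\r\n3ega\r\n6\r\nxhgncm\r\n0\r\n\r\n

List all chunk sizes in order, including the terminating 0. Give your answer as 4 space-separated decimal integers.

Chunk 1: stream[0..1]='4' size=0x4=4, data at stream[3..7]='dw9p' -> body[0..4], body so far='dw9p'
Chunk 2: stream[9..10]='4' size=0x4=4, data at stream[12..16]='3ega' -> body[4..8], body so far='dw9p3ega'
Chunk 3: stream[18..19]='6' size=0x6=6, data at stream[21..27]='xhgncm' -> body[8..14], body so far='dw9p3egaxhgncm'
Chunk 4: stream[29..30]='0' size=0 (terminator). Final body='dw9p3egaxhgncm' (14 bytes)

Answer: 4 4 6 0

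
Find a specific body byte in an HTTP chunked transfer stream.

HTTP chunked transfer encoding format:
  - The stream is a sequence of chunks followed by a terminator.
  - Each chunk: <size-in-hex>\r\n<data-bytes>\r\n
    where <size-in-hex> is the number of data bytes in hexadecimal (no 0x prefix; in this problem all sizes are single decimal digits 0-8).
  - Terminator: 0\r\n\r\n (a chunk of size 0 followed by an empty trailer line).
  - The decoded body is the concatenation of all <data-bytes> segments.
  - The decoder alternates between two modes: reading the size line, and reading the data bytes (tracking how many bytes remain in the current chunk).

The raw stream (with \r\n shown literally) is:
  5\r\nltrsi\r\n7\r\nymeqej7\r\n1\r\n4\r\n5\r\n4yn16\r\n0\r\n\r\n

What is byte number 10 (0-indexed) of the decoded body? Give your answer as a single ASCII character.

Chunk 1: stream[0..1]='5' size=0x5=5, data at stream[3..8]='ltrsi' -> body[0..5], body so far='ltrsi'
Chunk 2: stream[10..11]='7' size=0x7=7, data at stream[13..20]='ymeqej7' -> body[5..12], body so far='ltrsiymeqej7'
Chunk 3: stream[22..23]='1' size=0x1=1, data at stream[25..26]='4' -> body[12..13], body so far='ltrsiymeqej74'
Chunk 4: stream[28..29]='5' size=0x5=5, data at stream[31..36]='4yn16' -> body[13..18], body so far='ltrsiymeqej744yn16'
Chunk 5: stream[38..39]='0' size=0 (terminator). Final body='ltrsiymeqej744yn16' (18 bytes)
Body byte 10 = 'j'

Answer: j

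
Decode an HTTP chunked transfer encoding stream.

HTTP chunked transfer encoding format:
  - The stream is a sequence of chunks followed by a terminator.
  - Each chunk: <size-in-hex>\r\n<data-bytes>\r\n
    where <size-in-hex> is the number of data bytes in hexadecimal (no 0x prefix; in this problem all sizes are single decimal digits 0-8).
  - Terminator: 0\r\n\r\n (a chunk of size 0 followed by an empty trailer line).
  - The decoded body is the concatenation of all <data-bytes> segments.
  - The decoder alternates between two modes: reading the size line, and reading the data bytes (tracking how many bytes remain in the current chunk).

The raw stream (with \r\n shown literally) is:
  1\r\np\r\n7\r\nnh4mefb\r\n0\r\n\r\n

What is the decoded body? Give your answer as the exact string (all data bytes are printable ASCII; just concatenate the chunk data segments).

Chunk 1: stream[0..1]='1' size=0x1=1, data at stream[3..4]='p' -> body[0..1], body so far='p'
Chunk 2: stream[6..7]='7' size=0x7=7, data at stream[9..16]='nh4mefb' -> body[1..8], body so far='pnh4mefb'
Chunk 3: stream[18..19]='0' size=0 (terminator). Final body='pnh4mefb' (8 bytes)

Answer: pnh4mefb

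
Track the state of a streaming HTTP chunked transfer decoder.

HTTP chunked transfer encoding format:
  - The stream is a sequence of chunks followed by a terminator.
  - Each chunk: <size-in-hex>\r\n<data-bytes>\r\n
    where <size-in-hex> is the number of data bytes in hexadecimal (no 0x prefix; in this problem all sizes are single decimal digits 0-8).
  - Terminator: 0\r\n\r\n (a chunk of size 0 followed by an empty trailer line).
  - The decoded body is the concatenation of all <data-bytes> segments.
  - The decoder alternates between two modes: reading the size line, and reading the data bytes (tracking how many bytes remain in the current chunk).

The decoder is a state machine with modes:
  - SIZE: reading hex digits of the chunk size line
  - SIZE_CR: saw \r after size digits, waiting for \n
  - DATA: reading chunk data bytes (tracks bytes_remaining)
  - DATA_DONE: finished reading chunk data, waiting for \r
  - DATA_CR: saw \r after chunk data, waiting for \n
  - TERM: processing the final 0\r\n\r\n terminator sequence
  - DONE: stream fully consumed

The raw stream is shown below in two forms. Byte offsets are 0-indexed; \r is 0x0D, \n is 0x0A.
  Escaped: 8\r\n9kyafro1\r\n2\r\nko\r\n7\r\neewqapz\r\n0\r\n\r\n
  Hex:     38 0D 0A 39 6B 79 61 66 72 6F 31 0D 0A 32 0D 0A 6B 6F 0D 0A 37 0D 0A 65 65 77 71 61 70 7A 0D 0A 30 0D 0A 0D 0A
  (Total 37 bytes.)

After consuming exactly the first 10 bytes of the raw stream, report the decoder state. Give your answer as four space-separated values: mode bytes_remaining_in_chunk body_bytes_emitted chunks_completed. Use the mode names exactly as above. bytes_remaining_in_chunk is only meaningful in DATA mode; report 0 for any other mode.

Answer: DATA 1 7 0

Derivation:
Byte 0 = '8': mode=SIZE remaining=0 emitted=0 chunks_done=0
Byte 1 = 0x0D: mode=SIZE_CR remaining=0 emitted=0 chunks_done=0
Byte 2 = 0x0A: mode=DATA remaining=8 emitted=0 chunks_done=0
Byte 3 = '9': mode=DATA remaining=7 emitted=1 chunks_done=0
Byte 4 = 'k': mode=DATA remaining=6 emitted=2 chunks_done=0
Byte 5 = 'y': mode=DATA remaining=5 emitted=3 chunks_done=0
Byte 6 = 'a': mode=DATA remaining=4 emitted=4 chunks_done=0
Byte 7 = 'f': mode=DATA remaining=3 emitted=5 chunks_done=0
Byte 8 = 'r': mode=DATA remaining=2 emitted=6 chunks_done=0
Byte 9 = 'o': mode=DATA remaining=1 emitted=7 chunks_done=0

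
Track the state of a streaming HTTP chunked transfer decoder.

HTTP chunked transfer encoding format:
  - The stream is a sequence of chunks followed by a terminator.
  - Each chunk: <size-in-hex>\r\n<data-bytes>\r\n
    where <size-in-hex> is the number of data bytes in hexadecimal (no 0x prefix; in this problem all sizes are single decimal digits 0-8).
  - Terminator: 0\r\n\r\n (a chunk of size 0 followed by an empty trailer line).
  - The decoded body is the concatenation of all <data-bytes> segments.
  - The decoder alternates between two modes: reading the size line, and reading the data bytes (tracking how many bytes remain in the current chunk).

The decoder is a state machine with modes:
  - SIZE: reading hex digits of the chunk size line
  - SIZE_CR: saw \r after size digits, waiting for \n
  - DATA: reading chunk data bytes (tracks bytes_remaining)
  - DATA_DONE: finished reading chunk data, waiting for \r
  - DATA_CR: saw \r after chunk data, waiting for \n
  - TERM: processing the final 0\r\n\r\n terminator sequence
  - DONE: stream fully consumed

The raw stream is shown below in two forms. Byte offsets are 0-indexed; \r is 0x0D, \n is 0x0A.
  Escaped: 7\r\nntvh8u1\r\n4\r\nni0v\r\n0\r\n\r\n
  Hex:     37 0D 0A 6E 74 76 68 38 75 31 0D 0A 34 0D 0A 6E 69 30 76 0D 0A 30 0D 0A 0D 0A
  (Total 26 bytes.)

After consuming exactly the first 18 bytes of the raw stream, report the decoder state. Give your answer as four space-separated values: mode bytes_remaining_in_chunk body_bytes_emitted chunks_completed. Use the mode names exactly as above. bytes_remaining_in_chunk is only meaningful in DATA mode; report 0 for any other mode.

Answer: DATA 1 10 1

Derivation:
Byte 0 = '7': mode=SIZE remaining=0 emitted=0 chunks_done=0
Byte 1 = 0x0D: mode=SIZE_CR remaining=0 emitted=0 chunks_done=0
Byte 2 = 0x0A: mode=DATA remaining=7 emitted=0 chunks_done=0
Byte 3 = 'n': mode=DATA remaining=6 emitted=1 chunks_done=0
Byte 4 = 't': mode=DATA remaining=5 emitted=2 chunks_done=0
Byte 5 = 'v': mode=DATA remaining=4 emitted=3 chunks_done=0
Byte 6 = 'h': mode=DATA remaining=3 emitted=4 chunks_done=0
Byte 7 = '8': mode=DATA remaining=2 emitted=5 chunks_done=0
Byte 8 = 'u': mode=DATA remaining=1 emitted=6 chunks_done=0
Byte 9 = '1': mode=DATA_DONE remaining=0 emitted=7 chunks_done=0
Byte 10 = 0x0D: mode=DATA_CR remaining=0 emitted=7 chunks_done=0
Byte 11 = 0x0A: mode=SIZE remaining=0 emitted=7 chunks_done=1
Byte 12 = '4': mode=SIZE remaining=0 emitted=7 chunks_done=1
Byte 13 = 0x0D: mode=SIZE_CR remaining=0 emitted=7 chunks_done=1
Byte 14 = 0x0A: mode=DATA remaining=4 emitted=7 chunks_done=1
Byte 15 = 'n': mode=DATA remaining=3 emitted=8 chunks_done=1
Byte 16 = 'i': mode=DATA remaining=2 emitted=9 chunks_done=1
Byte 17 = '0': mode=DATA remaining=1 emitted=10 chunks_done=1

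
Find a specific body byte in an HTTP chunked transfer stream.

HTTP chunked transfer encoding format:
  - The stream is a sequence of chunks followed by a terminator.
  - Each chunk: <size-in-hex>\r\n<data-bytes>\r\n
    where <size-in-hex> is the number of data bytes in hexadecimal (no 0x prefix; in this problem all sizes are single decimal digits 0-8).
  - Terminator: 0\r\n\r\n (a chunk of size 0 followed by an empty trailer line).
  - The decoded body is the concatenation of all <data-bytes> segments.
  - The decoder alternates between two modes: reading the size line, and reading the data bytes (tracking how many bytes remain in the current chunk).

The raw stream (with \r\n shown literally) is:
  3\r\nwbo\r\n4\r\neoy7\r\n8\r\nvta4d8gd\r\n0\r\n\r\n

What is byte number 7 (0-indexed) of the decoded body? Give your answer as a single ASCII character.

Answer: v

Derivation:
Chunk 1: stream[0..1]='3' size=0x3=3, data at stream[3..6]='wbo' -> body[0..3], body so far='wbo'
Chunk 2: stream[8..9]='4' size=0x4=4, data at stream[11..15]='eoy7' -> body[3..7], body so far='wboeoy7'
Chunk 3: stream[17..18]='8' size=0x8=8, data at stream[20..28]='vta4d8gd' -> body[7..15], body so far='wboeoy7vta4d8gd'
Chunk 4: stream[30..31]='0' size=0 (terminator). Final body='wboeoy7vta4d8gd' (15 bytes)
Body byte 7 = 'v'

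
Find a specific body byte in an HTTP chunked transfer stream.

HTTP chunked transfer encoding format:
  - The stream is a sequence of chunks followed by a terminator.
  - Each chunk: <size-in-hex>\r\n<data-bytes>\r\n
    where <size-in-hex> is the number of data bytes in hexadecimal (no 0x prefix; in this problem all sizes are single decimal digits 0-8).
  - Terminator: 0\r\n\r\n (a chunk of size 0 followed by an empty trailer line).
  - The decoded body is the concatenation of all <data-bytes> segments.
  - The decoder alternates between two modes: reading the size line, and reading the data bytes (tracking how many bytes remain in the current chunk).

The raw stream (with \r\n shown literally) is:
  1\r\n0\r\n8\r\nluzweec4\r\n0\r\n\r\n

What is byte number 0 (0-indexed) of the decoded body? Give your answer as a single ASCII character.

Answer: 0

Derivation:
Chunk 1: stream[0..1]='1' size=0x1=1, data at stream[3..4]='0' -> body[0..1], body so far='0'
Chunk 2: stream[6..7]='8' size=0x8=8, data at stream[9..17]='luzweec4' -> body[1..9], body so far='0luzweec4'
Chunk 3: stream[19..20]='0' size=0 (terminator). Final body='0luzweec4' (9 bytes)
Body byte 0 = '0'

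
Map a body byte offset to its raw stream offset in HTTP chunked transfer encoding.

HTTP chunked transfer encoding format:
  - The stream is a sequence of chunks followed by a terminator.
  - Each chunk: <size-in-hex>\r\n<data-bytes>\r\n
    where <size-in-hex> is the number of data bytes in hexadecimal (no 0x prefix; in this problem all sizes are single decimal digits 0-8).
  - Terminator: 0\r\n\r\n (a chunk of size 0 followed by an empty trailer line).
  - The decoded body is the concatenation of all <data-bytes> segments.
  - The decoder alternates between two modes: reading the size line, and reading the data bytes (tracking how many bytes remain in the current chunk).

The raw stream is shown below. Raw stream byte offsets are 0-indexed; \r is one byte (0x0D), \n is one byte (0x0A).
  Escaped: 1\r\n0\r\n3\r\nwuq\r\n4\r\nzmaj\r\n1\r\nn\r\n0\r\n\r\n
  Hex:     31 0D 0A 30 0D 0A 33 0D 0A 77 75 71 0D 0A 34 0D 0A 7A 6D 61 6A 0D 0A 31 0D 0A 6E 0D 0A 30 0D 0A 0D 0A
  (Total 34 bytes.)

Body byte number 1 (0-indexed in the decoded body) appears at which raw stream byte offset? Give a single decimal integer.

Chunk 1: stream[0..1]='1' size=0x1=1, data at stream[3..4]='0' -> body[0..1], body so far='0'
Chunk 2: stream[6..7]='3' size=0x3=3, data at stream[9..12]='wuq' -> body[1..4], body so far='0wuq'
Chunk 3: stream[14..15]='4' size=0x4=4, data at stream[17..21]='zmaj' -> body[4..8], body so far='0wuqzmaj'
Chunk 4: stream[23..24]='1' size=0x1=1, data at stream[26..27]='n' -> body[8..9], body so far='0wuqzmajn'
Chunk 5: stream[29..30]='0' size=0 (terminator). Final body='0wuqzmajn' (9 bytes)
Body byte 1 at stream offset 9

Answer: 9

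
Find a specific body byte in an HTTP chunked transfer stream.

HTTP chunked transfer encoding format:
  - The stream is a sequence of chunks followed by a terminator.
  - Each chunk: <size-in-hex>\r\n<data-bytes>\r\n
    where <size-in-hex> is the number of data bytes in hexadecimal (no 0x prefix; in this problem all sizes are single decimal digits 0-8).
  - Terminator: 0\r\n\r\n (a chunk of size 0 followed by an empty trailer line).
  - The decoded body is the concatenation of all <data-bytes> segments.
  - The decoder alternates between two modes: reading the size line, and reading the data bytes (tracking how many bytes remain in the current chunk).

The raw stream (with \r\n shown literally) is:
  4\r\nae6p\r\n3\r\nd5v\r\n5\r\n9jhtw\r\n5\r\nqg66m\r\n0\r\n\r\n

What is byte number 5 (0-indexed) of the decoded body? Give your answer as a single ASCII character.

Chunk 1: stream[0..1]='4' size=0x4=4, data at stream[3..7]='ae6p' -> body[0..4], body so far='ae6p'
Chunk 2: stream[9..10]='3' size=0x3=3, data at stream[12..15]='d5v' -> body[4..7], body so far='ae6pd5v'
Chunk 3: stream[17..18]='5' size=0x5=5, data at stream[20..25]='9jhtw' -> body[7..12], body so far='ae6pd5v9jhtw'
Chunk 4: stream[27..28]='5' size=0x5=5, data at stream[30..35]='qg66m' -> body[12..17], body so far='ae6pd5v9jhtwqg66m'
Chunk 5: stream[37..38]='0' size=0 (terminator). Final body='ae6pd5v9jhtwqg66m' (17 bytes)
Body byte 5 = '5'

Answer: 5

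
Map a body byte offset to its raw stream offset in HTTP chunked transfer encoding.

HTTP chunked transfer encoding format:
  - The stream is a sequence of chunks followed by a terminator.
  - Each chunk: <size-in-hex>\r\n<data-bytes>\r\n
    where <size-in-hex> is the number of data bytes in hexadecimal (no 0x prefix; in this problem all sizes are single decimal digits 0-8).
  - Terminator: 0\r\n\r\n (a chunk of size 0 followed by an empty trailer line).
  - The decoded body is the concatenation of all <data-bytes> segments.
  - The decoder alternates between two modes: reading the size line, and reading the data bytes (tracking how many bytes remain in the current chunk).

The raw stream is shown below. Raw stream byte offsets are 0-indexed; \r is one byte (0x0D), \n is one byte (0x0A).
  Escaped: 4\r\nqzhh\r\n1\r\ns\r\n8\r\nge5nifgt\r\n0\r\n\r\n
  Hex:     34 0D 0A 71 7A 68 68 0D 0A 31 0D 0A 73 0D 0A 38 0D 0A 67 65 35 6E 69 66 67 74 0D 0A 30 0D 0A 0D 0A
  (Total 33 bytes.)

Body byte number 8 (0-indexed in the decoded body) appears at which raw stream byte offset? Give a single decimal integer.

Answer: 21

Derivation:
Chunk 1: stream[0..1]='4' size=0x4=4, data at stream[3..7]='qzhh' -> body[0..4], body so far='qzhh'
Chunk 2: stream[9..10]='1' size=0x1=1, data at stream[12..13]='s' -> body[4..5], body so far='qzhhs'
Chunk 3: stream[15..16]='8' size=0x8=8, data at stream[18..26]='ge5nifgt' -> body[5..13], body so far='qzhhsge5nifgt'
Chunk 4: stream[28..29]='0' size=0 (terminator). Final body='qzhhsge5nifgt' (13 bytes)
Body byte 8 at stream offset 21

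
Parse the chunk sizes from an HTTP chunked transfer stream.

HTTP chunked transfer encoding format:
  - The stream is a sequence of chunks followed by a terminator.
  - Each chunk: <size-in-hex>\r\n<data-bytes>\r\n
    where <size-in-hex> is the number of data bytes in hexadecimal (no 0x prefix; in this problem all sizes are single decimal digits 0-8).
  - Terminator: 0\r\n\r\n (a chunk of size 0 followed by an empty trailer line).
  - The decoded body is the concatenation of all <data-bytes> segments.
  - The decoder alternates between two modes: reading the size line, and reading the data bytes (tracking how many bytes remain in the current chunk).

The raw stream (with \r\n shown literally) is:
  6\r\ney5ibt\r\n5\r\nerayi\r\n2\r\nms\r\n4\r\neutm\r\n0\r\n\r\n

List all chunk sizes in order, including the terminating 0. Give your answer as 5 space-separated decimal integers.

Answer: 6 5 2 4 0

Derivation:
Chunk 1: stream[0..1]='6' size=0x6=6, data at stream[3..9]='ey5ibt' -> body[0..6], body so far='ey5ibt'
Chunk 2: stream[11..12]='5' size=0x5=5, data at stream[14..19]='erayi' -> body[6..11], body so far='ey5ibterayi'
Chunk 3: stream[21..22]='2' size=0x2=2, data at stream[24..26]='ms' -> body[11..13], body so far='ey5ibterayims'
Chunk 4: stream[28..29]='4' size=0x4=4, data at stream[31..35]='eutm' -> body[13..17], body so far='ey5ibterayimseutm'
Chunk 5: stream[37..38]='0' size=0 (terminator). Final body='ey5ibterayimseutm' (17 bytes)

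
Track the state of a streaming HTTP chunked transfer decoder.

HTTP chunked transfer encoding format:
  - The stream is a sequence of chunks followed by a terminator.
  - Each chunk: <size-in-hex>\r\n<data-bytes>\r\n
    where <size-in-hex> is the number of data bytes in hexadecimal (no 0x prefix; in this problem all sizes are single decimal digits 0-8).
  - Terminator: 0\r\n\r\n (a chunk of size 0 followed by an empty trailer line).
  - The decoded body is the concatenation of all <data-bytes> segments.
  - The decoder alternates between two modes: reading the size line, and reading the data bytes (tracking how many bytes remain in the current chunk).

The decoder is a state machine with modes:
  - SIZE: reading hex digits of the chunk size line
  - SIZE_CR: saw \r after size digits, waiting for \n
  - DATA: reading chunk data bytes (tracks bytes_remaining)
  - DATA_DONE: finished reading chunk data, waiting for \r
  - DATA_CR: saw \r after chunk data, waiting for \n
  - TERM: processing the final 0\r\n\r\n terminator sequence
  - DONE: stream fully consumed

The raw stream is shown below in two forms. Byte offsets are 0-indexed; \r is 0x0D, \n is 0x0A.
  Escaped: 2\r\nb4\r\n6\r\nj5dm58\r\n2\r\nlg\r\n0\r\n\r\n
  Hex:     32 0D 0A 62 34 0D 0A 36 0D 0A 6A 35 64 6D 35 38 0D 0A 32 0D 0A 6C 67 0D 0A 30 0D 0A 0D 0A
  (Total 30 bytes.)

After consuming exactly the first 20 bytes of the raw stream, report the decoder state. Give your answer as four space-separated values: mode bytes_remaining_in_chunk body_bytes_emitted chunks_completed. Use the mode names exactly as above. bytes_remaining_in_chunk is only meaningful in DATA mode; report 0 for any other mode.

Answer: SIZE_CR 0 8 2

Derivation:
Byte 0 = '2': mode=SIZE remaining=0 emitted=0 chunks_done=0
Byte 1 = 0x0D: mode=SIZE_CR remaining=0 emitted=0 chunks_done=0
Byte 2 = 0x0A: mode=DATA remaining=2 emitted=0 chunks_done=0
Byte 3 = 'b': mode=DATA remaining=1 emitted=1 chunks_done=0
Byte 4 = '4': mode=DATA_DONE remaining=0 emitted=2 chunks_done=0
Byte 5 = 0x0D: mode=DATA_CR remaining=0 emitted=2 chunks_done=0
Byte 6 = 0x0A: mode=SIZE remaining=0 emitted=2 chunks_done=1
Byte 7 = '6': mode=SIZE remaining=0 emitted=2 chunks_done=1
Byte 8 = 0x0D: mode=SIZE_CR remaining=0 emitted=2 chunks_done=1
Byte 9 = 0x0A: mode=DATA remaining=6 emitted=2 chunks_done=1
Byte 10 = 'j': mode=DATA remaining=5 emitted=3 chunks_done=1
Byte 11 = '5': mode=DATA remaining=4 emitted=4 chunks_done=1
Byte 12 = 'd': mode=DATA remaining=3 emitted=5 chunks_done=1
Byte 13 = 'm': mode=DATA remaining=2 emitted=6 chunks_done=1
Byte 14 = '5': mode=DATA remaining=1 emitted=7 chunks_done=1
Byte 15 = '8': mode=DATA_DONE remaining=0 emitted=8 chunks_done=1
Byte 16 = 0x0D: mode=DATA_CR remaining=0 emitted=8 chunks_done=1
Byte 17 = 0x0A: mode=SIZE remaining=0 emitted=8 chunks_done=2
Byte 18 = '2': mode=SIZE remaining=0 emitted=8 chunks_done=2
Byte 19 = 0x0D: mode=SIZE_CR remaining=0 emitted=8 chunks_done=2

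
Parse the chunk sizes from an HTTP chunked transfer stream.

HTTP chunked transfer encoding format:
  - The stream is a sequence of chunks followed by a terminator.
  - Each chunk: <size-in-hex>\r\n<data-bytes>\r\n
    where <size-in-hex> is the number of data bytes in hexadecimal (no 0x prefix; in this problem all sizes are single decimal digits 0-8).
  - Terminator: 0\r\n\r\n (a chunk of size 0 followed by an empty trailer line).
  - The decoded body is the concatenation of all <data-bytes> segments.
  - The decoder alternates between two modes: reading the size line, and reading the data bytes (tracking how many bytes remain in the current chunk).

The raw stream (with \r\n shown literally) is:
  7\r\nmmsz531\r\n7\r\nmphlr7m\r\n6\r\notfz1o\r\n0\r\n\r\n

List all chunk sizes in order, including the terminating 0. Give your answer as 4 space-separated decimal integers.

Answer: 7 7 6 0

Derivation:
Chunk 1: stream[0..1]='7' size=0x7=7, data at stream[3..10]='mmsz531' -> body[0..7], body so far='mmsz531'
Chunk 2: stream[12..13]='7' size=0x7=7, data at stream[15..22]='mphlr7m' -> body[7..14], body so far='mmsz531mphlr7m'
Chunk 3: stream[24..25]='6' size=0x6=6, data at stream[27..33]='otfz1o' -> body[14..20], body so far='mmsz531mphlr7motfz1o'
Chunk 4: stream[35..36]='0' size=0 (terminator). Final body='mmsz531mphlr7motfz1o' (20 bytes)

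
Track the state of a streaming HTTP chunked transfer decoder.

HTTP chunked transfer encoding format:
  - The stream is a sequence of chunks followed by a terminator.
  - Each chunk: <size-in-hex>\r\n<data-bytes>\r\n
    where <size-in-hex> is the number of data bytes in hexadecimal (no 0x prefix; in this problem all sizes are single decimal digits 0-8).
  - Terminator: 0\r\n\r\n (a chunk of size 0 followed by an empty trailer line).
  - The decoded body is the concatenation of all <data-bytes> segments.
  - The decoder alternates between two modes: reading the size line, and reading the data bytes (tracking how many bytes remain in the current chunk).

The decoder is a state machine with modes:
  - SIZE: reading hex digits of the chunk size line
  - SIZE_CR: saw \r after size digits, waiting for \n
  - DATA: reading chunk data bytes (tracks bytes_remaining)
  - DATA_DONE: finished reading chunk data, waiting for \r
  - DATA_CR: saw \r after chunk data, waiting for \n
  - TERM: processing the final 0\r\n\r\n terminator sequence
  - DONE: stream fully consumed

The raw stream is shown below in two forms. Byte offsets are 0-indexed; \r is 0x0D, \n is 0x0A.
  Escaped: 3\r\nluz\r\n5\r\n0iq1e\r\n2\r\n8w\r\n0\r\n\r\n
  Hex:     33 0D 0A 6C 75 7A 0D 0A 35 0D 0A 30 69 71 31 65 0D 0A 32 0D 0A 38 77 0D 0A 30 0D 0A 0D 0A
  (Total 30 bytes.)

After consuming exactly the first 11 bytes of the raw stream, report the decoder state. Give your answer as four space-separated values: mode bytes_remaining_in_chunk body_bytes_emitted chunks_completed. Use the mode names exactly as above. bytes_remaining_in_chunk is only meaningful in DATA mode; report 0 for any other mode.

Byte 0 = '3': mode=SIZE remaining=0 emitted=0 chunks_done=0
Byte 1 = 0x0D: mode=SIZE_CR remaining=0 emitted=0 chunks_done=0
Byte 2 = 0x0A: mode=DATA remaining=3 emitted=0 chunks_done=0
Byte 3 = 'l': mode=DATA remaining=2 emitted=1 chunks_done=0
Byte 4 = 'u': mode=DATA remaining=1 emitted=2 chunks_done=0
Byte 5 = 'z': mode=DATA_DONE remaining=0 emitted=3 chunks_done=0
Byte 6 = 0x0D: mode=DATA_CR remaining=0 emitted=3 chunks_done=0
Byte 7 = 0x0A: mode=SIZE remaining=0 emitted=3 chunks_done=1
Byte 8 = '5': mode=SIZE remaining=0 emitted=3 chunks_done=1
Byte 9 = 0x0D: mode=SIZE_CR remaining=0 emitted=3 chunks_done=1
Byte 10 = 0x0A: mode=DATA remaining=5 emitted=3 chunks_done=1

Answer: DATA 5 3 1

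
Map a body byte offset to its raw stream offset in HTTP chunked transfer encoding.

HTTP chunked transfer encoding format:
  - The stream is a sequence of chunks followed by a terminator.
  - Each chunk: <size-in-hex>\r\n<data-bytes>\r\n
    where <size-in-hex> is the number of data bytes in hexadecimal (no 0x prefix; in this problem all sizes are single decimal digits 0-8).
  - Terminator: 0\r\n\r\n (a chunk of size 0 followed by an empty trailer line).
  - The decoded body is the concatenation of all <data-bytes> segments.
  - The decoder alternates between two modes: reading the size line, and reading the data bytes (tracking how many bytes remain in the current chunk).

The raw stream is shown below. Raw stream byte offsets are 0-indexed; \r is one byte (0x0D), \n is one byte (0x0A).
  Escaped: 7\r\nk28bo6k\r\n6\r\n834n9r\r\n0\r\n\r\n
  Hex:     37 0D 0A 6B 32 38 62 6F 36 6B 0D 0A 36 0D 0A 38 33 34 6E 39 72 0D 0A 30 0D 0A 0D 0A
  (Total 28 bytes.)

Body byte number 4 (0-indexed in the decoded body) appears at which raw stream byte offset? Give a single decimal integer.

Chunk 1: stream[0..1]='7' size=0x7=7, data at stream[3..10]='k28bo6k' -> body[0..7], body so far='k28bo6k'
Chunk 2: stream[12..13]='6' size=0x6=6, data at stream[15..21]='834n9r' -> body[7..13], body so far='k28bo6k834n9r'
Chunk 3: stream[23..24]='0' size=0 (terminator). Final body='k28bo6k834n9r' (13 bytes)
Body byte 4 at stream offset 7

Answer: 7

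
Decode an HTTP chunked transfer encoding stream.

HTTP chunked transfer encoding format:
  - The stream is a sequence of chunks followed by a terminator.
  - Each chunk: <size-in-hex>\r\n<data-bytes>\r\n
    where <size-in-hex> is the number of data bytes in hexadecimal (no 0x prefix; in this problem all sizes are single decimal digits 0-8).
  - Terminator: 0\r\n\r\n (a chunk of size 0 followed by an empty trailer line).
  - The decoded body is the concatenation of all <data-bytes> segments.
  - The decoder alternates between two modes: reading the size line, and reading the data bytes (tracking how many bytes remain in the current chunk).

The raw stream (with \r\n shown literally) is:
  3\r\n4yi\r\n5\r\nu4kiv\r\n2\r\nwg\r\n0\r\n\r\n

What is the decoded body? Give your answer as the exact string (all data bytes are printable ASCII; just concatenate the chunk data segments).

Chunk 1: stream[0..1]='3' size=0x3=3, data at stream[3..6]='4yi' -> body[0..3], body so far='4yi'
Chunk 2: stream[8..9]='5' size=0x5=5, data at stream[11..16]='u4kiv' -> body[3..8], body so far='4yiu4kiv'
Chunk 3: stream[18..19]='2' size=0x2=2, data at stream[21..23]='wg' -> body[8..10], body so far='4yiu4kivwg'
Chunk 4: stream[25..26]='0' size=0 (terminator). Final body='4yiu4kivwg' (10 bytes)

Answer: 4yiu4kivwg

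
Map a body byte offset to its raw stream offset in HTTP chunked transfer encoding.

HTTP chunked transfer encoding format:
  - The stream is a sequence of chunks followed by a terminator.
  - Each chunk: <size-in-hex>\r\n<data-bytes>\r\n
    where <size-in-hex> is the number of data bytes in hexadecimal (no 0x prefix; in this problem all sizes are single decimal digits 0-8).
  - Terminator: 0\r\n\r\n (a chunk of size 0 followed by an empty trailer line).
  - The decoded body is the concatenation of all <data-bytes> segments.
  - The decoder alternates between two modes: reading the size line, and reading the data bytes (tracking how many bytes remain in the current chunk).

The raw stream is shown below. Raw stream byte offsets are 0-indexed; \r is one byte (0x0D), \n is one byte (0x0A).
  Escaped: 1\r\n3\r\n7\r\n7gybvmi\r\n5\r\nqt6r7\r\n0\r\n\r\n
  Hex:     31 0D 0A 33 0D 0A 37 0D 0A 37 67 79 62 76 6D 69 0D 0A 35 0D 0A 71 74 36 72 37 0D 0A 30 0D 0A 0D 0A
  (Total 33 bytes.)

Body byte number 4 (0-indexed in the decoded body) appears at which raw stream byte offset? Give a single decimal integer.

Answer: 12

Derivation:
Chunk 1: stream[0..1]='1' size=0x1=1, data at stream[3..4]='3' -> body[0..1], body so far='3'
Chunk 2: stream[6..7]='7' size=0x7=7, data at stream[9..16]='7gybvmi' -> body[1..8], body so far='37gybvmi'
Chunk 3: stream[18..19]='5' size=0x5=5, data at stream[21..26]='qt6r7' -> body[8..13], body so far='37gybvmiqt6r7'
Chunk 4: stream[28..29]='0' size=0 (terminator). Final body='37gybvmiqt6r7' (13 bytes)
Body byte 4 at stream offset 12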